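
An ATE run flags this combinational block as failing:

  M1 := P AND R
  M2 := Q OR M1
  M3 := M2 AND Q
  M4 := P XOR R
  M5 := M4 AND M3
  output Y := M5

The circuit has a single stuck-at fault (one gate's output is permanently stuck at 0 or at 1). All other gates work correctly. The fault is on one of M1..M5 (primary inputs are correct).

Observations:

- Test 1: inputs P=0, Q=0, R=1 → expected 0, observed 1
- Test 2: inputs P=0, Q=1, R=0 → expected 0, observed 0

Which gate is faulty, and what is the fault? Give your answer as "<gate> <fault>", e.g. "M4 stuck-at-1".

M3 stuck-at-1

Fault-free values for test 1 (P=0, Q=0, R=1): M1=0, M2=0, M3=0, M4=1, M5=0, giving Y=0. Observed 1.
Test 1: faults giving observed 1 are {M3 stuck-at-1, M5 stuck-at-1}.
Test 2 (P=0, Q=1, R=0): fault-free M1=0, M2=1, M3=1, M4=0, M5=0 → 0; observed 0. Eliminates M5 stuck-at-1.
Only M3 stuck-at-1 is consistent with every test.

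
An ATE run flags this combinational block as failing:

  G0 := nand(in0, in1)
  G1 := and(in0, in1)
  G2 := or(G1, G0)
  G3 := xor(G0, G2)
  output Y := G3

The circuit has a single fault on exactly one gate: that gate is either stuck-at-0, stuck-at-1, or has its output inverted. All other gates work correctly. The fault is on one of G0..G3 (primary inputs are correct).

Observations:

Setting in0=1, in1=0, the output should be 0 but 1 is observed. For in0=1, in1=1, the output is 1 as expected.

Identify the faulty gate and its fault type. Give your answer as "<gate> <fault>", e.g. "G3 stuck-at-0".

Fault-free values for test 1 (in0=1, in1=0): G0=1, G1=0, G2=1, G3=0, giving Y=0. Observed 1.
Test 1: faults giving observed 1 are {G2 stuck-at-0, G2 inverted output, G3 stuck-at-1, G3 inverted output}.
Test 2 (in0=1, in1=1): fault-free G0=0, G1=1, G2=1, G3=1 → 1; observed 1. Eliminates G2 stuck-at-0, G2 inverted output, G3 inverted output.
Only G3 stuck-at-1 is consistent with every test.

G3 stuck-at-1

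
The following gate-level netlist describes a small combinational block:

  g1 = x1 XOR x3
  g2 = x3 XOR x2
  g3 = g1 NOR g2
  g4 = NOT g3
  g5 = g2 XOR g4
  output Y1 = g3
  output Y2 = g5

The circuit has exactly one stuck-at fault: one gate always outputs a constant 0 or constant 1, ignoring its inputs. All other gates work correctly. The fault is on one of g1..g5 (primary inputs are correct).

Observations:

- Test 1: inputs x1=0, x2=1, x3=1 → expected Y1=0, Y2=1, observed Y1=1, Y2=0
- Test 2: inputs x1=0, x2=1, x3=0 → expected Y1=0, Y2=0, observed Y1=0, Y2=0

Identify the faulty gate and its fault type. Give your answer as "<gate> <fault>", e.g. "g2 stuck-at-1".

g1 stuck-at-0

Fault-free values for test 1 (x1=0, x2=1, x3=1): g1=1, g2=0, g3=0, g4=1, g5=1, giving Y1=0, Y2=1. Observed Y1=1, Y2=0.
Test 1: faults giving observed Y1=1, Y2=0 are {g1 stuck-at-0, g3 stuck-at-1}.
Test 2 (x1=0, x2=1, x3=0): fault-free g1=0, g2=1, g3=0, g4=1, g5=0 → Y1=0, Y2=0; observed Y1=0, Y2=0. Eliminates g3 stuck-at-1.
Only g1 stuck-at-0 is consistent with every test.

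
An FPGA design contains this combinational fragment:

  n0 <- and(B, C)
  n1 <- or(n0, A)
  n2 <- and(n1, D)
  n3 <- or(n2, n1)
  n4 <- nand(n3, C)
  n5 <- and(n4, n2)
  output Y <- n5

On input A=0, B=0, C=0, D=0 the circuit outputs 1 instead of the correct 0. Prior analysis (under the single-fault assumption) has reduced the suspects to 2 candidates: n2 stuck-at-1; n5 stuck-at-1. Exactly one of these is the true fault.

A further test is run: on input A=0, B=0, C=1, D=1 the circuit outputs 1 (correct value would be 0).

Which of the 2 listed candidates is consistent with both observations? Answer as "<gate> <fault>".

Evaluate each candidate on input A=0, B=0, C=1, D=1:
  n2 stuck-at-1: n0=0, n1=0, n2=1 [stuck-at-1], n3=1, n4=0, n5=0 → 0 — eliminated
  n5 stuck-at-1: n0=0, n1=0, n2=0, n3=0, n4=1, n5=1 [stuck-at-1] → 1 — matches
Only n5 stuck-at-1 reproduces the observed 1.

n5 stuck-at-1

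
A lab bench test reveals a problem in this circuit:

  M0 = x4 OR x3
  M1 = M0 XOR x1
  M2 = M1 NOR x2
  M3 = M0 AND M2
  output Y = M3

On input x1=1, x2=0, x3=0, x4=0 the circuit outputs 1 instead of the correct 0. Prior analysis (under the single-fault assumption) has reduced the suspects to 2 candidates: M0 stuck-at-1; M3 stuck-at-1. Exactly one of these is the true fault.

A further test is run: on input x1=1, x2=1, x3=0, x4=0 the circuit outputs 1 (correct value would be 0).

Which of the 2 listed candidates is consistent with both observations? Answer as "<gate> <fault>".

Evaluate each candidate on input x1=1, x2=1, x3=0, x4=0:
  M0 stuck-at-1: M0=1 [stuck-at-1], M1=0, M2=0, M3=0 → 0 — eliminated
  M3 stuck-at-1: M0=0, M1=1, M2=0, M3=1 [stuck-at-1] → 1 — matches
Only M3 stuck-at-1 reproduces the observed 1.

M3 stuck-at-1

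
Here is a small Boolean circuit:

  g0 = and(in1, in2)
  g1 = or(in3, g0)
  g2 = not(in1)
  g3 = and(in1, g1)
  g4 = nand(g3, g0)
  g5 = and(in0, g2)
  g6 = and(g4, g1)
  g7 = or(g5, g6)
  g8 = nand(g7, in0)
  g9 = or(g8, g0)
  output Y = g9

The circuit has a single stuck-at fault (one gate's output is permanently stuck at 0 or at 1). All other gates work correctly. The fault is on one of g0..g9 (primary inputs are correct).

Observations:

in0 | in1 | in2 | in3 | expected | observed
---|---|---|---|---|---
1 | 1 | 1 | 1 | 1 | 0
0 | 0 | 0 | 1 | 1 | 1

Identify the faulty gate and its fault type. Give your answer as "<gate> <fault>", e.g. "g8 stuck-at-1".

g0 stuck-at-0

Fault-free values for test 1 (in0=1, in1=1, in2=1, in3=1): g0=1, g1=1, g2=0, g3=1, g4=0, g5=0, g6=0, g7=0, g8=1, g9=1, giving Y=1. Observed 0.
Test 1: faults giving observed 0 are {g0 stuck-at-0, g9 stuck-at-0}.
Test 2 (in0=0, in1=0, in2=0, in3=1): fault-free g0=0, g1=1, g2=1, g3=0, g4=1, g5=0, g6=1, g7=1, g8=1, g9=1 → 1; observed 1. Eliminates g9 stuck-at-0.
Only g0 stuck-at-0 is consistent with every test.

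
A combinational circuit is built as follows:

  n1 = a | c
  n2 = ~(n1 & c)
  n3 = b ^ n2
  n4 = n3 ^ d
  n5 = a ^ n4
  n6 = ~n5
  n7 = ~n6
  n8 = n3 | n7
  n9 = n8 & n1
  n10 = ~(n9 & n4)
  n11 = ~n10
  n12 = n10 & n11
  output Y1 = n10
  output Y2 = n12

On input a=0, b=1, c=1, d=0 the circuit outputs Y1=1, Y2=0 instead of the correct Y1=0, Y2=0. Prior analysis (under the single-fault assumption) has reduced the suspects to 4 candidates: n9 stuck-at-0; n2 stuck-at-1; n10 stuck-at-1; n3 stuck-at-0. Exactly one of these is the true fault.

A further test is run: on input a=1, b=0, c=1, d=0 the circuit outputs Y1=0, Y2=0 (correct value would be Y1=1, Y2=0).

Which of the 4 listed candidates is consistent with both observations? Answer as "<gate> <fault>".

n2 stuck-at-1

Evaluate each candidate on input a=1, b=0, c=1, d=0:
  n9 stuck-at-0: n1=1, n2=0, n3=0, n4=0, n5=1, n6=0, n7=1, n8=1, n9=0 [stuck-at-0], n10=1, n11=0, n12=0 → Y1=1, Y2=0 — eliminated
  n2 stuck-at-1: n1=1, n2=1 [stuck-at-1], n3=1, n4=1, n5=0, n6=1, n7=0, n8=1, n9=1, n10=0, n11=1, n12=0 → Y1=0, Y2=0 — matches
  n10 stuck-at-1: n1=1, n2=0, n3=0, n4=0, n5=1, n6=0, n7=1, n8=1, n9=1, n10=1 [stuck-at-1], n11=0, n12=0 → Y1=1, Y2=0 — eliminated
  n3 stuck-at-0: n1=1, n2=0, n3=0 [stuck-at-0], n4=0, n5=1, n6=0, n7=1, n8=1, n9=1, n10=1, n11=0, n12=0 → Y1=1, Y2=0 — eliminated
Only n2 stuck-at-1 reproduces the observed Y1=0, Y2=0.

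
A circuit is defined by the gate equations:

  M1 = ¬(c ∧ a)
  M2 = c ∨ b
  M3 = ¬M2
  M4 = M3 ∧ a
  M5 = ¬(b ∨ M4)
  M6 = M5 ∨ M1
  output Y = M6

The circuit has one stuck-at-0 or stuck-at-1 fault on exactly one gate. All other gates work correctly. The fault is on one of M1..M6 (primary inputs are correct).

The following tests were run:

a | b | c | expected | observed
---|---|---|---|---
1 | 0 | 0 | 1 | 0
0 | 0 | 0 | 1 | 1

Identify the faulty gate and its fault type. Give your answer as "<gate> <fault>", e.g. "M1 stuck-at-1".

Fault-free values for test 1 (a=1, b=0, c=0): M1=1, M2=0, M3=1, M4=1, M5=0, M6=1, giving Y=1. Observed 0.
Test 1: faults giving observed 0 are {M1 stuck-at-0, M6 stuck-at-0}.
Test 2 (a=0, b=0, c=0): fault-free M1=1, M2=0, M3=1, M4=0, M5=1, M6=1 → 1; observed 1. Eliminates M6 stuck-at-0.
Only M1 stuck-at-0 is consistent with every test.

M1 stuck-at-0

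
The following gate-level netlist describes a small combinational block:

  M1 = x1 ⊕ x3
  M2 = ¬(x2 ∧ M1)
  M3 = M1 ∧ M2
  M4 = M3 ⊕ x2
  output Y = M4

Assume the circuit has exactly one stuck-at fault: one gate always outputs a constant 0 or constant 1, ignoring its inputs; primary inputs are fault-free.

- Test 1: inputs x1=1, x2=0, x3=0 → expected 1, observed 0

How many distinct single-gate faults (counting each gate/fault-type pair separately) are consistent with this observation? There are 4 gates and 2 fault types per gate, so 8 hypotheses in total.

Fault-free: M1=1, M2=1, M3=1, M4=1 → 1. Observed 0.
  M1 stuck-at-0: output 0 ✓
  M1 stuck-at-1: output 1 ✗
  M2 stuck-at-0: output 0 ✓
  M2 stuck-at-1: output 1 ✗
  M3 stuck-at-0: output 0 ✓
  M3 stuck-at-1: output 1 ✗
  M4 stuck-at-0: output 0 ✓
  M4 stuck-at-1: output 1 ✗
Consistent faults: {M1 stuck-at-0, M2 stuck-at-0, M3 stuck-at-0, M4 stuck-at-0} — 4 in all.

4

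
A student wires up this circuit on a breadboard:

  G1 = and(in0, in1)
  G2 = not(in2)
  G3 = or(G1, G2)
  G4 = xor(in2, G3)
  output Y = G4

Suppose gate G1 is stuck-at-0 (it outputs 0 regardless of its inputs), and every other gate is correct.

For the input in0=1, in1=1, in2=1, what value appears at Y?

1

Propagate with G1 forced: G1=0 [stuck-at-0], G2=0, G3=0, G4=1.
So Y = 1. (Without the fault it would be 0.)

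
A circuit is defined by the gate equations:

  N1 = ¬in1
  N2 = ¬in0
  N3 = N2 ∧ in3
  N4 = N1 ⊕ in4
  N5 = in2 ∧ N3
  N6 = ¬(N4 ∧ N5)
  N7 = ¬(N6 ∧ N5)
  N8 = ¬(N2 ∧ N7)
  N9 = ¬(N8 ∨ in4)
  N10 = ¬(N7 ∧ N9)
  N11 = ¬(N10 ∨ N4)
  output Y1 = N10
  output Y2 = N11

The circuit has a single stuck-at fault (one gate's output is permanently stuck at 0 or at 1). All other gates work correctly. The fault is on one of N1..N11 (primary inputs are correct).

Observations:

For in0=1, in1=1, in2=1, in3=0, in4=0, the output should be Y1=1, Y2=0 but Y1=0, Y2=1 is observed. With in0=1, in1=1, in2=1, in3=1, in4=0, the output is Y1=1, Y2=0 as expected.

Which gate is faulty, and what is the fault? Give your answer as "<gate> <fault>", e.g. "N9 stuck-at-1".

Fault-free values for test 1 (in0=1, in1=1, in2=1, in3=0, in4=0): N1=0, N2=0, N3=0, N4=0, N5=0, N6=1, N7=1, N8=1, N9=0, N10=1, N11=0, giving Y1=1, Y2=0. Observed Y1=0, Y2=1.
Test 1: faults giving observed Y1=0, Y2=1 are {N2 stuck-at-1, N8 stuck-at-0, N9 stuck-at-1, N10 stuck-at-0}.
Test 2 (in0=1, in1=1, in2=1, in3=1, in4=0): fault-free N1=0, N2=0, N3=0, N4=0, N5=0, N6=1, N7=1, N8=1, N9=0, N10=1, N11=0 → Y1=1, Y2=0; observed Y1=1, Y2=0. Eliminates N8 stuck-at-0, N9 stuck-at-1, N10 stuck-at-0.
Only N2 stuck-at-1 is consistent with every test.

N2 stuck-at-1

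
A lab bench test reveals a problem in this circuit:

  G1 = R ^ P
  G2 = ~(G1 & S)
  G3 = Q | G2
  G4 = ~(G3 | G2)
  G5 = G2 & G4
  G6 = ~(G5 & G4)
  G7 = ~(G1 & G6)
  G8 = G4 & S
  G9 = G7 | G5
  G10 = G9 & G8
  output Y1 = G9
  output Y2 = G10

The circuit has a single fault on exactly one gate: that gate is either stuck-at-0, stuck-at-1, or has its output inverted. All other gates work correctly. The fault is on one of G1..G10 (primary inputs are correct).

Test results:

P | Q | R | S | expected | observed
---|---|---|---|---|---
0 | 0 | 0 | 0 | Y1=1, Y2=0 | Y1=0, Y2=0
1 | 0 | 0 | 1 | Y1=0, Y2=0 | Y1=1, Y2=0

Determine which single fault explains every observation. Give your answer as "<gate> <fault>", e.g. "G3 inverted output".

Fault-free values for test 1 (P=0, Q=0, R=0, S=0): G1=0, G2=1, G3=1, G4=0, G5=0, G6=1, G7=1, G8=0, G9=1, G10=0, giving Y1=1, Y2=0. Observed Y1=0, Y2=0.
Test 1: faults giving observed Y1=0, Y2=0 are {G1 stuck-at-1, G1 inverted output, G7 stuck-at-0, G7 inverted output, G9 stuck-at-0, G9 inverted output}.
Test 2 (P=1, Q=0, R=0, S=1): fault-free G1=1, G2=0, G3=0, G4=1, G5=0, G6=1, G7=0, G8=1, G9=0, G10=0 → Y1=0, Y2=0; observed Y1=1, Y2=0. Eliminates G1 stuck-at-1, G7 stuck-at-0, G7 inverted output, G9 stuck-at-0, G9 inverted output.
Only G1 inverted output is consistent with every test.

G1 inverted output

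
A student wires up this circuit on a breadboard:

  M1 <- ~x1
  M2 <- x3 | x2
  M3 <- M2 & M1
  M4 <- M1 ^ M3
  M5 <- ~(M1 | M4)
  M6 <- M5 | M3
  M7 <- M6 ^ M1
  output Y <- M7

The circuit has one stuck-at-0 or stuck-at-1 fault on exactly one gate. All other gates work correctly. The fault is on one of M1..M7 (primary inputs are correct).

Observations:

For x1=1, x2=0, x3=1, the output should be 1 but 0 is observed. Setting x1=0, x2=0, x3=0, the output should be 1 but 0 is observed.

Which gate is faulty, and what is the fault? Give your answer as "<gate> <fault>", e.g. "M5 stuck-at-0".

Fault-free values for test 1 (x1=1, x2=0, x3=1): M1=0, M2=1, M3=0, M4=0, M5=1, M6=1, M7=1, giving Y=1. Observed 0.
Test 1: faults giving observed 0 are {M1 stuck-at-1, M4 stuck-at-1, M5 stuck-at-0, M6 stuck-at-0, M7 stuck-at-0}.
Test 2 (x1=0, x2=0, x3=0): fault-free M1=1, M2=0, M3=0, M4=1, M5=0, M6=0, M7=1 → 1; observed 0. Eliminates M1 stuck-at-1, M4 stuck-at-1, M5 stuck-at-0, M6 stuck-at-0.
Only M7 stuck-at-0 is consistent with every test.

M7 stuck-at-0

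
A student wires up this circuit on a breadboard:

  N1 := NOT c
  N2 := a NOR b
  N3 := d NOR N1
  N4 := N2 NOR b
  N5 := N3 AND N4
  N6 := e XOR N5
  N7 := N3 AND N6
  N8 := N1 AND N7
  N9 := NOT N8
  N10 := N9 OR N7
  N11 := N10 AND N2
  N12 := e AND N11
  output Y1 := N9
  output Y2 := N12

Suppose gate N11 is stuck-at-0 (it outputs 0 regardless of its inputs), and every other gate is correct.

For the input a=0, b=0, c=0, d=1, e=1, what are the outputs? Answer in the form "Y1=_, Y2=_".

Y1=1, Y2=0

Propagate with N11 forced: N1=1, N2=1, N3=0, N4=0, N5=0, N6=1, N7=0, N8=0, N9=1, N10=1, N11=0 [stuck-at-0], N12=0.
So the outputs are Y1=1, Y2=0. (Without the fault they would be Y1=1, Y2=1.)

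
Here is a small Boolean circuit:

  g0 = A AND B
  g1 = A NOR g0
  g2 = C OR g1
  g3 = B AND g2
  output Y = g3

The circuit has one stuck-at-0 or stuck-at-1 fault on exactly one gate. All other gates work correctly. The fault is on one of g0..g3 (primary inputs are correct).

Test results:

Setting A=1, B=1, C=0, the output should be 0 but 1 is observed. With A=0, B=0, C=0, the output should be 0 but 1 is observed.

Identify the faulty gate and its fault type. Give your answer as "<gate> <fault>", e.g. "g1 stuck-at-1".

Fault-free values for test 1 (A=1, B=1, C=0): g0=1, g1=0, g2=0, g3=0, giving Y=0. Observed 1.
Test 1: faults giving observed 1 are {g1 stuck-at-1, g2 stuck-at-1, g3 stuck-at-1}.
Test 2 (A=0, B=0, C=0): fault-free g0=0, g1=1, g2=1, g3=0 → 0; observed 1. Eliminates g1 stuck-at-1, g2 stuck-at-1.
Only g3 stuck-at-1 is consistent with every test.

g3 stuck-at-1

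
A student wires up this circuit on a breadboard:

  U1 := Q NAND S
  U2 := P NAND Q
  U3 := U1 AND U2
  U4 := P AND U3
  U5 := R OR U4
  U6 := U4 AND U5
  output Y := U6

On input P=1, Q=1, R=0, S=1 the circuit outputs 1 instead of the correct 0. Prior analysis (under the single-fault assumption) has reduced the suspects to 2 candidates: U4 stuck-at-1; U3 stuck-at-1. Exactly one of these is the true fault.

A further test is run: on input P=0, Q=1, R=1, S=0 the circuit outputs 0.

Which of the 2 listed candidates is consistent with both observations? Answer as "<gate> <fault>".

U3 stuck-at-1

Evaluate each candidate on input P=0, Q=1, R=1, S=0:
  U4 stuck-at-1: U1=1, U2=1, U3=1, U4=1 [stuck-at-1], U5=1, U6=1 → 1 — eliminated
  U3 stuck-at-1: U1=1, U2=1, U3=1 [stuck-at-1], U4=0, U5=1, U6=0 → 0 — matches
Only U3 stuck-at-1 reproduces the observed 0.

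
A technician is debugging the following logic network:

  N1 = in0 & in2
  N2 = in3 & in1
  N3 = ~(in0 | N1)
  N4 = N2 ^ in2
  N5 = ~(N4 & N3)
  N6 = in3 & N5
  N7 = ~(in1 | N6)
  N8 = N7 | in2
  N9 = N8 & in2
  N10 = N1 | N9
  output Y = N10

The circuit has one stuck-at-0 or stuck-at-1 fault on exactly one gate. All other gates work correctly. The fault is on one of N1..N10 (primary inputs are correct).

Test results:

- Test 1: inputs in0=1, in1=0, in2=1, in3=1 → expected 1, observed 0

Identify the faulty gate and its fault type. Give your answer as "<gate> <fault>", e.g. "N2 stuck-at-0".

N10 stuck-at-0

Fault-free values for test 1 (in0=1, in1=0, in2=1, in3=1): N1=1, N2=0, N3=0, N4=1, N5=1, N6=1, N7=0, N8=1, N9=1, N10=1, giving Y=1. Observed 0.
Test 1: faults giving observed 0 are {N10 stuck-at-0}.
Only N10 stuck-at-0 is consistent with every test.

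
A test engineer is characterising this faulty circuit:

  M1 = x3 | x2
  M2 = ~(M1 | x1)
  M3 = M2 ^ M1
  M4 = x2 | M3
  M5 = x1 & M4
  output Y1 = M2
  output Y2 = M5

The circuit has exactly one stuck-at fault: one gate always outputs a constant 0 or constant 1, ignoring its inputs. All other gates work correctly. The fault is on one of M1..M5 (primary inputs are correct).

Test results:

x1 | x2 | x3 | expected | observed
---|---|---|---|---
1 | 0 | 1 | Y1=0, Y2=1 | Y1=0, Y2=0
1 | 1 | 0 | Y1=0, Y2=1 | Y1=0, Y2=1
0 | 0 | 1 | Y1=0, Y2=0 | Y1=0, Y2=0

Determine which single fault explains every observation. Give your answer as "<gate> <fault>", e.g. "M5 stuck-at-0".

Fault-free values for test 1 (x1=1, x2=0, x3=1): M1=1, M2=0, M3=1, M4=1, M5=1, giving Y1=0, Y2=1. Observed Y1=0, Y2=0.
Test 1: faults giving observed Y1=0, Y2=0 are {M1 stuck-at-0, M3 stuck-at-0, M4 stuck-at-0, M5 stuck-at-0}.
Test 2 (x1=1, x2=1, x3=0): fault-free M1=1, M2=0, M3=1, M4=1, M5=1 → Y1=0, Y2=1; observed Y1=0, Y2=1. Eliminates M4 stuck-at-0, M5 stuck-at-0.
Test 3 (x1=0, x2=0, x3=1): fault-free M1=1, M2=0, M3=1, M4=1, M5=0 → Y1=0, Y2=0; observed Y1=0, Y2=0. Eliminates M1 stuck-at-0.
Only M3 stuck-at-0 is consistent with every test.

M3 stuck-at-0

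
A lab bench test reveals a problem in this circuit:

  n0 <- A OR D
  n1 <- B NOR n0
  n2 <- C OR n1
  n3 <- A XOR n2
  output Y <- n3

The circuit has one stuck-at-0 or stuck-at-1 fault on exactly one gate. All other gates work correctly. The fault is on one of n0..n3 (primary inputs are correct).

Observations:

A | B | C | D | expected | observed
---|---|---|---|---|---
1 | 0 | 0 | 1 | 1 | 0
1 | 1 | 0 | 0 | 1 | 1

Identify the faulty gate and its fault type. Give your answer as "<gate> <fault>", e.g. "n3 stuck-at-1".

n0 stuck-at-0

Fault-free values for test 1 (A=1, B=0, C=0, D=1): n0=1, n1=0, n2=0, n3=1, giving Y=1. Observed 0.
Test 1: faults giving observed 0 are {n0 stuck-at-0, n1 stuck-at-1, n2 stuck-at-1, n3 stuck-at-0}.
Test 2 (A=1, B=1, C=0, D=0): fault-free n0=1, n1=0, n2=0, n3=1 → 1; observed 1. Eliminates n1 stuck-at-1, n2 stuck-at-1, n3 stuck-at-0.
Only n0 stuck-at-0 is consistent with every test.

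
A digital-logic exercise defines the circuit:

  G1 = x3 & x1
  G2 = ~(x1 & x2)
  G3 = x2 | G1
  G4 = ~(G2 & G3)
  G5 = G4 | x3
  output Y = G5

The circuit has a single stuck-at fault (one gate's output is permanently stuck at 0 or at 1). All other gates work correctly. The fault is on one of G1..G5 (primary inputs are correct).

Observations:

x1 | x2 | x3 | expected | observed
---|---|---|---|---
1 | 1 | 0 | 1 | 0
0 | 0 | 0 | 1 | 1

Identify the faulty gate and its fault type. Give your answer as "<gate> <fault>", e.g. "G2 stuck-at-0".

G2 stuck-at-1

Fault-free values for test 1 (x1=1, x2=1, x3=0): G1=0, G2=0, G3=1, G4=1, G5=1, giving Y=1. Observed 0.
Test 1: faults giving observed 0 are {G2 stuck-at-1, G4 stuck-at-0, G5 stuck-at-0}.
Test 2 (x1=0, x2=0, x3=0): fault-free G1=0, G2=1, G3=0, G4=1, G5=1 → 1; observed 1. Eliminates G4 stuck-at-0, G5 stuck-at-0.
Only G2 stuck-at-1 is consistent with every test.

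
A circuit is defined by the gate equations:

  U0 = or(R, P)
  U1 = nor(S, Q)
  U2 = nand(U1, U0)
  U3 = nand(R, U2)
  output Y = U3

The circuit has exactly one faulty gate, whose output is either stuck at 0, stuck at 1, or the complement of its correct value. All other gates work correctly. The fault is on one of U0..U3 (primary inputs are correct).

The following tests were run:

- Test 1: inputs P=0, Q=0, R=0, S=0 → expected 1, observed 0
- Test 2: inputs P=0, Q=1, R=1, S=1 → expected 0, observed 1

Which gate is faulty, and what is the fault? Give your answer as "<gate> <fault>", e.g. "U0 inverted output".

Fault-free values for test 1 (P=0, Q=0, R=0, S=0): U0=0, U1=1, U2=1, U3=1, giving Y=1. Observed 0.
Test 1: faults giving observed 0 are {U3 stuck-at-0, U3 inverted output}.
Test 2 (P=0, Q=1, R=1, S=1): fault-free U0=1, U1=0, U2=1, U3=0 → 0; observed 1. Eliminates U3 stuck-at-0.
Only U3 inverted output is consistent with every test.

U3 inverted output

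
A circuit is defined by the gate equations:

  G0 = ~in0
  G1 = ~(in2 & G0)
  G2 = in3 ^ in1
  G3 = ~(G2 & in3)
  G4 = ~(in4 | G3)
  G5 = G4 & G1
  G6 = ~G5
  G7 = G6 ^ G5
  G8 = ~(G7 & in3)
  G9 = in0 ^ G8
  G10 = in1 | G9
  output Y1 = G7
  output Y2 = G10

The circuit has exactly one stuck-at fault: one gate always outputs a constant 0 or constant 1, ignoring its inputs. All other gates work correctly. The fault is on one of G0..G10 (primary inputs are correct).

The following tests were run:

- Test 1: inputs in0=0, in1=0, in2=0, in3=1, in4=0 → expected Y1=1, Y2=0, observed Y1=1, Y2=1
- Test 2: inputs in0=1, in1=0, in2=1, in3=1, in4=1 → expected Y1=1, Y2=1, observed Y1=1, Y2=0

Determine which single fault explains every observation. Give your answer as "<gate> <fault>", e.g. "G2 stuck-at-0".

Fault-free values for test 1 (in0=0, in1=0, in2=0, in3=1, in4=0): G0=1, G1=1, G2=1, G3=0, G4=1, G5=1, G6=0, G7=1, G8=0, G9=0, G10=0, giving Y1=1, Y2=0. Observed Y1=1, Y2=1.
Test 1: faults giving observed Y1=1, Y2=1 are {G8 stuck-at-1, G9 stuck-at-1, G10 stuck-at-1}.
Test 2 (in0=1, in1=0, in2=1, in3=1, in4=1): fault-free G0=0, G1=1, G2=1, G3=0, G4=0, G5=0, G6=1, G7=1, G8=0, G9=1, G10=1 → Y1=1, Y2=1; observed Y1=1, Y2=0. Eliminates G9 stuck-at-1, G10 stuck-at-1.
Only G8 stuck-at-1 is consistent with every test.

G8 stuck-at-1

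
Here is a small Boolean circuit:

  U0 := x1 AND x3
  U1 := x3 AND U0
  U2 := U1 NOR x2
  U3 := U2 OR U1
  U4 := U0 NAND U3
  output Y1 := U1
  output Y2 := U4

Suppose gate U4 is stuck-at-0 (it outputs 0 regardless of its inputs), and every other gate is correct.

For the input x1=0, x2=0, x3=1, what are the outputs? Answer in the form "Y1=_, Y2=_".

Y1=0, Y2=0

Propagate with U4 forced: U0=0, U1=0, U2=1, U3=1, U4=0 [stuck-at-0].
So the outputs are Y1=0, Y2=0. (Without the fault they would be Y1=0, Y2=1.)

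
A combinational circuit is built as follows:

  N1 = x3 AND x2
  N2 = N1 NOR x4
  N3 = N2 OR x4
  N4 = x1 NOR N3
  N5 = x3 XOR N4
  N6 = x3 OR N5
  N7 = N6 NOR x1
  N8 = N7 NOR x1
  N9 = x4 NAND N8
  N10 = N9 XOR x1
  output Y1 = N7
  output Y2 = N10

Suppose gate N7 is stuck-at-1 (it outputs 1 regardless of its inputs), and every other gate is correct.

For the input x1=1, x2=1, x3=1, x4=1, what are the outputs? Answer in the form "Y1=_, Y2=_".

Y1=1, Y2=0

Propagate with N7 forced: N1=1, N2=0, N3=1, N4=0, N5=1, N6=1, N7=1 [stuck-at-1], N8=0, N9=1, N10=0.
So the outputs are Y1=1, Y2=0. (Without the fault they would be Y1=0, Y2=0.)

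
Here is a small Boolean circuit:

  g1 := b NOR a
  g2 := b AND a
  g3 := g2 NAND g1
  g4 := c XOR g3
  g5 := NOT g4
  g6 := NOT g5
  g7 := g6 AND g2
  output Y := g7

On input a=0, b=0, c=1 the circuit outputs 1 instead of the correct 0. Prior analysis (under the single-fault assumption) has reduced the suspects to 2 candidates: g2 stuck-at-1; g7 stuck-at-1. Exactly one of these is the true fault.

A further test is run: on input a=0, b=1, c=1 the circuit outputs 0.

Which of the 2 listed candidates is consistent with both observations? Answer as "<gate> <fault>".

Evaluate each candidate on input a=0, b=1, c=1:
  g2 stuck-at-1: g1=0, g2=1 [stuck-at-1], g3=1, g4=0, g5=1, g6=0, g7=0 → 0 — matches
  g7 stuck-at-1: g1=0, g2=0, g3=1, g4=0, g5=1, g6=0, g7=1 [stuck-at-1] → 1 — eliminated
Only g2 stuck-at-1 reproduces the observed 0.

g2 stuck-at-1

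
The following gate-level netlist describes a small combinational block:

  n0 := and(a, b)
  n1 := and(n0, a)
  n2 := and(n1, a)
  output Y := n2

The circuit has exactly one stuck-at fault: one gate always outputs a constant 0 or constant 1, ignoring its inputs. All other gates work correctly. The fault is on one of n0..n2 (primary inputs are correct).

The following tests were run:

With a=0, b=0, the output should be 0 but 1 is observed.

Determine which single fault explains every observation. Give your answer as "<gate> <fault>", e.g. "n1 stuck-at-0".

Fault-free values for test 1 (a=0, b=0): n0=0, n1=0, n2=0, giving Y=0. Observed 1.
Test 1: faults giving observed 1 are {n2 stuck-at-1}.
Only n2 stuck-at-1 is consistent with every test.

n2 stuck-at-1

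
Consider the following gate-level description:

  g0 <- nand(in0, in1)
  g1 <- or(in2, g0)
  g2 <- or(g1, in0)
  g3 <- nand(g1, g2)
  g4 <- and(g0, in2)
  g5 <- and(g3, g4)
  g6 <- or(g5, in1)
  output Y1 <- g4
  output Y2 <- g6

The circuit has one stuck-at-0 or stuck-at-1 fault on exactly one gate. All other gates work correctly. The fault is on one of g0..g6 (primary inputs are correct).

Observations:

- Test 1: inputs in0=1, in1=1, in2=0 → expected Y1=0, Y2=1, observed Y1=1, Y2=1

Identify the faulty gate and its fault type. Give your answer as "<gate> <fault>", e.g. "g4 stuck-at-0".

g4 stuck-at-1

Fault-free values for test 1 (in0=1, in1=1, in2=0): g0=0, g1=0, g2=1, g3=1, g4=0, g5=0, g6=1, giving Y1=0, Y2=1. Observed Y1=1, Y2=1.
Test 1: faults giving observed Y1=1, Y2=1 are {g4 stuck-at-1}.
Only g4 stuck-at-1 is consistent with every test.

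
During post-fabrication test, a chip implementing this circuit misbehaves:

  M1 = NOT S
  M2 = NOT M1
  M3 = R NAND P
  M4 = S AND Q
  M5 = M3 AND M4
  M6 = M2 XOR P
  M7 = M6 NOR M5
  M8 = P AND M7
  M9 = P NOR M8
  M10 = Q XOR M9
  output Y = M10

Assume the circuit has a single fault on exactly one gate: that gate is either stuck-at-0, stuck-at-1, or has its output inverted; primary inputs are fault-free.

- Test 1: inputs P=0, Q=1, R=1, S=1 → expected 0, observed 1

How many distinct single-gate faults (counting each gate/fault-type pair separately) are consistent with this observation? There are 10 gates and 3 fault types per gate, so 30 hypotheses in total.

6

Fault-free: M1=0, M2=1, M3=1, M4=1, M5=1, M6=1, M7=0, M8=0, M9=1, M10=0 → 0. Observed 1.
  M1: none of the 3 fault types match ✗
  M2: none of the 3 fault types match ✗
  M3: none of the 3 fault types match ✗
  M4: none of the 3 fault types match ✗
  M5: none of the 3 fault types match ✗
  M6: none of the 3 fault types match ✗
  M7: none of the 3 fault types match ✗
  M8: stuck-at-1, inverted output ✓; others ✗
  M9: stuck-at-0, inverted output ✓; others ✗
  M10: stuck-at-1, inverted output ✓; others ✗
Consistent faults: {M8 stuck-at-1, M8 inverted output, M9 stuck-at-0, M9 inverted output, M10 stuck-at-1, M10 inverted output} — 6 in all.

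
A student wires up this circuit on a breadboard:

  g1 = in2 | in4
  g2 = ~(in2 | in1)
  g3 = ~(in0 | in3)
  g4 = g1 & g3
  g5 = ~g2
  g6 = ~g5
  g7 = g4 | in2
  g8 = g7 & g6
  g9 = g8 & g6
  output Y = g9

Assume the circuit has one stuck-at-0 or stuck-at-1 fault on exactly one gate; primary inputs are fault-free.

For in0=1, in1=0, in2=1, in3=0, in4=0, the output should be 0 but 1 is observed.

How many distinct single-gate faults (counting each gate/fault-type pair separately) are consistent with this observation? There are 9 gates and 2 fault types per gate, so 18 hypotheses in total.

Fault-free: g1=1, g2=0, g3=0, g4=0, g5=1, g6=0, g7=1, g8=0, g9=0 → 0. Observed 1.
  g1: none of the 2 fault types match ✗
  g2: stuck-at-1 ✓; others ✗
  g3: none of the 2 fault types match ✗
  g4: none of the 2 fault types match ✗
  g5: stuck-at-0 ✓; others ✗
  g6: stuck-at-1 ✓; others ✗
  g7: none of the 2 fault types match ✗
  g8: none of the 2 fault types match ✗
  g9: stuck-at-1 ✓; others ✗
Consistent faults: {g2 stuck-at-1, g5 stuck-at-0, g6 stuck-at-1, g9 stuck-at-1} — 4 in all.

4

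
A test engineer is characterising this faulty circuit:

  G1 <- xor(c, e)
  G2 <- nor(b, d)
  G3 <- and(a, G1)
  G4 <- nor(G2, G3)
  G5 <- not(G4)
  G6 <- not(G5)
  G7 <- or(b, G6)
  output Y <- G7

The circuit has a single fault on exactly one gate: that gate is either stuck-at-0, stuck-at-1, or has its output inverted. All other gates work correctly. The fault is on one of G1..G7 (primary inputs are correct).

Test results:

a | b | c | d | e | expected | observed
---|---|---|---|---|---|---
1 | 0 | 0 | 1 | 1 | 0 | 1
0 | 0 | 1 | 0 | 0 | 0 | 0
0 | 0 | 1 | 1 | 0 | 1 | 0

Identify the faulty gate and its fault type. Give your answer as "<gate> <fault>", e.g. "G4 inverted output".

G3 inverted output

Fault-free values for test 1 (a=1, b=0, c=0, d=1, e=1): G1=1, G2=0, G3=1, G4=0, G5=1, G6=0, G7=0, giving Y=0. Observed 1.
Test 1: faults giving observed 1 are {G1 stuck-at-0, G1 inverted output, G3 stuck-at-0, G3 inverted output, G4 stuck-at-1, G4 inverted output, G5 stuck-at-0, G5 inverted output, G6 stuck-at-1, G6 inverted output, G7 stuck-at-1, G7 inverted output}.
Test 2 (a=0, b=0, c=1, d=0, e=0): fault-free G1=1, G2=1, G3=0, G4=0, G5=1, G6=0, G7=0 → 0; observed 0. Eliminates G4 stuck-at-1, G4 inverted output, G5 stuck-at-0, G5 inverted output, G6 stuck-at-1, G6 inverted output, G7 stuck-at-1, G7 inverted output.
Test 3 (a=0, b=0, c=1, d=1, e=0): fault-free G1=1, G2=0, G3=0, G4=1, G5=0, G6=1, G7=1 → 1; observed 0. Eliminates G1 stuck-at-0, G1 inverted output, G3 stuck-at-0.
Only G3 inverted output is consistent with every test.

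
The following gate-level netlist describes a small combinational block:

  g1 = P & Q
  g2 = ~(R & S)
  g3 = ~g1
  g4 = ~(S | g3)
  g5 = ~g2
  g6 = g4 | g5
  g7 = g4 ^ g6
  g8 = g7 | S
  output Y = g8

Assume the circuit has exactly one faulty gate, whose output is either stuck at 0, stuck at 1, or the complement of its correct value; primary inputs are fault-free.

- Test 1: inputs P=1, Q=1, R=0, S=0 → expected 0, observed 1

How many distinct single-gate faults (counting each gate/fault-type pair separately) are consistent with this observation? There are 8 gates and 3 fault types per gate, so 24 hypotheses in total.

Fault-free: g1=1, g2=1, g3=0, g4=1, g5=0, g6=1, g7=0, g8=0 → 0. Observed 1.
  g1: none of the 3 fault types match ✗
  g2: none of the 3 fault types match ✗
  g3: none of the 3 fault types match ✗
  g4: none of the 3 fault types match ✗
  g5: none of the 3 fault types match ✗
  g6: stuck-at-0, inverted output ✓; others ✗
  g7: stuck-at-1, inverted output ✓; others ✗
  g8: stuck-at-1, inverted output ✓; others ✗
Consistent faults: {g6 stuck-at-0, g6 inverted output, g7 stuck-at-1, g7 inverted output, g8 stuck-at-1, g8 inverted output} — 6 in all.

6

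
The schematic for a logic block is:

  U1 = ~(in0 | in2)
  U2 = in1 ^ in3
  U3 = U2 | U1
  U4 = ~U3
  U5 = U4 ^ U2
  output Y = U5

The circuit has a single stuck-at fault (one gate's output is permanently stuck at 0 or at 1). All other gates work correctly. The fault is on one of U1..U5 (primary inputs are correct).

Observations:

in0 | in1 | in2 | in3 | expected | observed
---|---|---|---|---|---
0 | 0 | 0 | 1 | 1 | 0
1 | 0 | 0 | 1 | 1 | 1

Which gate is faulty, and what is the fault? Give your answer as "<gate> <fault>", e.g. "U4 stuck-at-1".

Fault-free values for test 1 (in0=0, in1=0, in2=0, in3=1): U1=1, U2=1, U3=1, U4=0, U5=1, giving Y=1. Observed 0.
Test 1: faults giving observed 0 are {U2 stuck-at-0, U3 stuck-at-0, U4 stuck-at-1, U5 stuck-at-0}.
Test 2 (in0=1, in1=0, in2=0, in3=1): fault-free U1=0, U2=1, U3=1, U4=0, U5=1 → 1; observed 1. Eliminates U3 stuck-at-0, U4 stuck-at-1, U5 stuck-at-0.
Only U2 stuck-at-0 is consistent with every test.

U2 stuck-at-0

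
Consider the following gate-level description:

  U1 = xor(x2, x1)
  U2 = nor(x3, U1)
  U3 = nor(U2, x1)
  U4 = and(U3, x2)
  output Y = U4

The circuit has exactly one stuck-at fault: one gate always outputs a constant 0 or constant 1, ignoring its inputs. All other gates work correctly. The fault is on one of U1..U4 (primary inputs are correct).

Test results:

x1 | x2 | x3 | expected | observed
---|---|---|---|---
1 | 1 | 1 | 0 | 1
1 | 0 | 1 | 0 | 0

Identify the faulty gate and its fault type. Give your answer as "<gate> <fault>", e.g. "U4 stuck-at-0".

U3 stuck-at-1

Fault-free values for test 1 (x1=1, x2=1, x3=1): U1=0, U2=0, U3=0, U4=0, giving Y=0. Observed 1.
Test 1: faults giving observed 1 are {U3 stuck-at-1, U4 stuck-at-1}.
Test 2 (x1=1, x2=0, x3=1): fault-free U1=1, U2=0, U3=0, U4=0 → 0; observed 0. Eliminates U4 stuck-at-1.
Only U3 stuck-at-1 is consistent with every test.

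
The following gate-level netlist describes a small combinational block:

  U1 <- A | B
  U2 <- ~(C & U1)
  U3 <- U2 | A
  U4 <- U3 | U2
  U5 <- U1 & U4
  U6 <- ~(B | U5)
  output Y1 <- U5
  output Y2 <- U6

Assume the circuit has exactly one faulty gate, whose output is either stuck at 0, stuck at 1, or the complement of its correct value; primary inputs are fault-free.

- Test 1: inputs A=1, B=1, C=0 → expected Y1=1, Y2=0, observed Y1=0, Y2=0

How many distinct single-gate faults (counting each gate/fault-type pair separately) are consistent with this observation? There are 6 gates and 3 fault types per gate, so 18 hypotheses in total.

Fault-free: U1=1, U2=1, U3=1, U4=1, U5=1, U6=0 → Y1=1, Y2=0. Observed Y1=0, Y2=0.
  U1: stuck-at-0, inverted output ✓; others ✗
  U2: none of the 3 fault types match ✗
  U3: none of the 3 fault types match ✗
  U4: stuck-at-0, inverted output ✓; others ✗
  U5: stuck-at-0, inverted output ✓; others ✗
  U6: none of the 3 fault types match ✗
Consistent faults: {U1 stuck-at-0, U1 inverted output, U4 stuck-at-0, U4 inverted output, U5 stuck-at-0, U5 inverted output} — 6 in all.

6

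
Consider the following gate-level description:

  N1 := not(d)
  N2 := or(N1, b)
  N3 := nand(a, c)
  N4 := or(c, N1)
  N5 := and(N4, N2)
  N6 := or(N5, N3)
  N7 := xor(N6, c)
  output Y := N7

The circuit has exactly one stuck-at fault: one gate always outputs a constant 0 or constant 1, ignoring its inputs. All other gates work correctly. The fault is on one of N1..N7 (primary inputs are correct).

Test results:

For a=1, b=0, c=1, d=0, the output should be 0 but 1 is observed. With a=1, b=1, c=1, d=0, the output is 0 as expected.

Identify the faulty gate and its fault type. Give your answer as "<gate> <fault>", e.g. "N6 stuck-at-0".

Fault-free values for test 1 (a=1, b=0, c=1, d=0): N1=1, N2=1, N3=0, N4=1, N5=1, N6=1, N7=0, giving Y=0. Observed 1.
Test 1: faults giving observed 1 are {N1 stuck-at-0, N2 stuck-at-0, N4 stuck-at-0, N5 stuck-at-0, N6 stuck-at-0, N7 stuck-at-1}.
Test 2 (a=1, b=1, c=1, d=0): fault-free N1=1, N2=1, N3=0, N4=1, N5=1, N6=1, N7=0 → 0; observed 0. Eliminates N2 stuck-at-0, N4 stuck-at-0, N5 stuck-at-0, N6 stuck-at-0, N7 stuck-at-1.
Only N1 stuck-at-0 is consistent with every test.

N1 stuck-at-0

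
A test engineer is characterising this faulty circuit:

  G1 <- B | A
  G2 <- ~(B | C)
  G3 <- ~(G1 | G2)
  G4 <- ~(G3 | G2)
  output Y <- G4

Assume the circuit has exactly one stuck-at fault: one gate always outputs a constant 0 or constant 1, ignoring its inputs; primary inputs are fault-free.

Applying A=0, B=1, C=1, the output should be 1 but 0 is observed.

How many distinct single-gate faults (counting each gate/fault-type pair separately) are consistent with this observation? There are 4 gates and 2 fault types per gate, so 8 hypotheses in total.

Fault-free: G1=1, G2=0, G3=0, G4=1 → 1. Observed 0.
  G1 stuck-at-0: output 0 ✓
  G1 stuck-at-1: output 1 ✗
  G2 stuck-at-0: output 1 ✗
  G2 stuck-at-1: output 0 ✓
  G3 stuck-at-0: output 1 ✗
  G3 stuck-at-1: output 0 ✓
  G4 stuck-at-0: output 0 ✓
  G4 stuck-at-1: output 1 ✗
Consistent faults: {G1 stuck-at-0, G2 stuck-at-1, G3 stuck-at-1, G4 stuck-at-0} — 4 in all.

4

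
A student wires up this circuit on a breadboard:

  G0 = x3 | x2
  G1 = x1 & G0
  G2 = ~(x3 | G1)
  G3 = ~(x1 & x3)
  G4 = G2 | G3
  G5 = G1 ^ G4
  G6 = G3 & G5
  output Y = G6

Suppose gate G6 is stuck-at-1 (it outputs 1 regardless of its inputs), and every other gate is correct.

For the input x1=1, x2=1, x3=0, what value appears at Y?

Propagate with G6 forced: G0=1, G1=1, G2=0, G3=1, G4=1, G5=0, G6=1 [stuck-at-1].
So Y = 1. (Without the fault it would be 0.)

1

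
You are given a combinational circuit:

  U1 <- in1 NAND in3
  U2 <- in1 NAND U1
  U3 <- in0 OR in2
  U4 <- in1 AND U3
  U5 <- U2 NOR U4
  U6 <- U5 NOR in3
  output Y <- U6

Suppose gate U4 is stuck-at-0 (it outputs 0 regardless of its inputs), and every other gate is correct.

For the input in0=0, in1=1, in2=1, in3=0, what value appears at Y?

0

Propagate with U4 forced: U1=1, U2=0, U3=1, U4=0 [stuck-at-0], U5=1, U6=0.
So Y = 0. (Without the fault it would be 1.)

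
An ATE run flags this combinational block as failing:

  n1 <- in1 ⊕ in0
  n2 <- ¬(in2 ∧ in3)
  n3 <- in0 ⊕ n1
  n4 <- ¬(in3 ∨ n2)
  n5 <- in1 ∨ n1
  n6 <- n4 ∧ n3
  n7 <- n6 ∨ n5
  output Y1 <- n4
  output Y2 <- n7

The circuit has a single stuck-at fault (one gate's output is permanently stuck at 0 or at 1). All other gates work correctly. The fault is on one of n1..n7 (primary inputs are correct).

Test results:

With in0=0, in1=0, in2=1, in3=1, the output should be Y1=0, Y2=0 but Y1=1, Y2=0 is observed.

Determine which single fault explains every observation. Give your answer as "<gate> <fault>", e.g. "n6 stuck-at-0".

Fault-free values for test 1 (in0=0, in1=0, in2=1, in3=1): n1=0, n2=0, n3=0, n4=0, n5=0, n6=0, n7=0, giving Y1=0, Y2=0. Observed Y1=1, Y2=0.
Test 1: faults giving observed Y1=1, Y2=0 are {n4 stuck-at-1}.
Only n4 stuck-at-1 is consistent with every test.

n4 stuck-at-1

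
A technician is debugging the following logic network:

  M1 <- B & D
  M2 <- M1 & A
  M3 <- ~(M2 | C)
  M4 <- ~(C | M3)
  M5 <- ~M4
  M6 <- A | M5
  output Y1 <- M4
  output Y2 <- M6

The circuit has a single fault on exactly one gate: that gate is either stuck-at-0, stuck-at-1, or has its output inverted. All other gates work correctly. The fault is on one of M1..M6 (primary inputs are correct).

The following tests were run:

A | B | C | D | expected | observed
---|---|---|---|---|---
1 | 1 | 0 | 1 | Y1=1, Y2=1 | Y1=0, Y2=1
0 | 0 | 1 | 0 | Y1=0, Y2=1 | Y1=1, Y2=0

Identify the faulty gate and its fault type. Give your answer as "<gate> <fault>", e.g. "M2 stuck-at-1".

Fault-free values for test 1 (A=1, B=1, C=0, D=1): M1=1, M2=1, M3=0, M4=1, M5=0, M6=1, giving Y1=1, Y2=1. Observed Y1=0, Y2=1.
Test 1: faults giving observed Y1=0, Y2=1 are {M1 stuck-at-0, M1 inverted output, M2 stuck-at-0, M2 inverted output, M3 stuck-at-1, M3 inverted output, M4 stuck-at-0, M4 inverted output}.
Test 2 (A=0, B=0, C=1, D=0): fault-free M1=0, M2=0, M3=0, M4=0, M5=1, M6=1 → Y1=0, Y2=1; observed Y1=1, Y2=0. Eliminates M1 stuck-at-0, M1 inverted output, M2 stuck-at-0, M2 inverted output, M3 stuck-at-1, M3 inverted output, M4 stuck-at-0.
Only M4 inverted output is consistent with every test.

M4 inverted output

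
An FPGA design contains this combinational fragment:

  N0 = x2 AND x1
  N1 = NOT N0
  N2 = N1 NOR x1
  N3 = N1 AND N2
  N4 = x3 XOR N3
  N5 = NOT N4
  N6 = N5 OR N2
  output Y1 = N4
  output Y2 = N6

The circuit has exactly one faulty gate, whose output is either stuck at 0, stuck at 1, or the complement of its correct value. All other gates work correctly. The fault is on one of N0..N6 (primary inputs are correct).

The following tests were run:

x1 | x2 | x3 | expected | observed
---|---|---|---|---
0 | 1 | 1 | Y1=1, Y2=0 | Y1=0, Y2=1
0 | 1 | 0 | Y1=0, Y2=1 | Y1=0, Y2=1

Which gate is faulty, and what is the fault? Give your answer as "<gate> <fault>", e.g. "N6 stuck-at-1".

N4 stuck-at-0

Fault-free values for test 1 (x1=0, x2=1, x3=1): N0=0, N1=1, N2=0, N3=0, N4=1, N5=0, N6=0, giving Y1=1, Y2=0. Observed Y1=0, Y2=1.
Test 1: faults giving observed Y1=0, Y2=1 are {N2 stuck-at-1, N2 inverted output, N3 stuck-at-1, N3 inverted output, N4 stuck-at-0, N4 inverted output}.
Test 2 (x1=0, x2=1, x3=0): fault-free N0=0, N1=1, N2=0, N3=0, N4=0, N5=1, N6=1 → Y1=0, Y2=1; observed Y1=0, Y2=1. Eliminates N2 stuck-at-1, N2 inverted output, N3 stuck-at-1, N3 inverted output, N4 inverted output.
Only N4 stuck-at-0 is consistent with every test.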